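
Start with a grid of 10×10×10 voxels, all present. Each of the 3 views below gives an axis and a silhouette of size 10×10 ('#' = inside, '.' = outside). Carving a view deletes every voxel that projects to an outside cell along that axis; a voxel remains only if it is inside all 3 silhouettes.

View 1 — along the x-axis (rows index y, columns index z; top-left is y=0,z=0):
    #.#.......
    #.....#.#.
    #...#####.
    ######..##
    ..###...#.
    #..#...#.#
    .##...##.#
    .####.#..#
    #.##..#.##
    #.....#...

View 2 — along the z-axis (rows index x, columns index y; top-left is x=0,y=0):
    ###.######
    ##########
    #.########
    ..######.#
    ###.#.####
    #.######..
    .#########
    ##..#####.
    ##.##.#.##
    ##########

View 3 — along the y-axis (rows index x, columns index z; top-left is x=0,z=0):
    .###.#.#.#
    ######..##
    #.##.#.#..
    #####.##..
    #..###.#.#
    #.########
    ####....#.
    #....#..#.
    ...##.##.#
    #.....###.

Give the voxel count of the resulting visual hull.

initial block: 10^3 = 1000
step 1: project along x, AND mask (46/100) → |grid| = 460
step 2: project along z, AND mask (83/100) → |grid| = 381
step 3: project along y, AND mask (58/100) → |grid| = 218

voxel count = 218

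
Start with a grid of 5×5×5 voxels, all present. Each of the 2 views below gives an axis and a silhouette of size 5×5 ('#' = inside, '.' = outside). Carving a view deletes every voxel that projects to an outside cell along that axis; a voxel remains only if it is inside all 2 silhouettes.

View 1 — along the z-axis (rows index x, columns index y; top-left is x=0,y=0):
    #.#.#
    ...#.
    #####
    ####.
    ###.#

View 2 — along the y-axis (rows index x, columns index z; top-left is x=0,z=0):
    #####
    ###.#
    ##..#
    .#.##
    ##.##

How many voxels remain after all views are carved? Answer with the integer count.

remaining voxels: 62

full grid |V| = 125
  1. axis=2 (XY plane), |mask|=17  ⇒  voxels=85
  2. axis=1 (XZ plane), |mask|=19  ⇒  voxels=62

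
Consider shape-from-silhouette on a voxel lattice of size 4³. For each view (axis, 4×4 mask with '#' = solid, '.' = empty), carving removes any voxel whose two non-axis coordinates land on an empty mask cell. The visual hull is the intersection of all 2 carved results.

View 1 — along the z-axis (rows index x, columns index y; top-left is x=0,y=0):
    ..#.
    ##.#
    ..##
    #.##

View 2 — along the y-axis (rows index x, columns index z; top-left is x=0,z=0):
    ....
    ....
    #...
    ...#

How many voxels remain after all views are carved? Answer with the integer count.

full grid |V| = 64
step 1: project along z, AND mask (9/16) → |grid| = 36
step 2: project along y, AND mask (2/16) → |grid| = 5

remaining voxels: 5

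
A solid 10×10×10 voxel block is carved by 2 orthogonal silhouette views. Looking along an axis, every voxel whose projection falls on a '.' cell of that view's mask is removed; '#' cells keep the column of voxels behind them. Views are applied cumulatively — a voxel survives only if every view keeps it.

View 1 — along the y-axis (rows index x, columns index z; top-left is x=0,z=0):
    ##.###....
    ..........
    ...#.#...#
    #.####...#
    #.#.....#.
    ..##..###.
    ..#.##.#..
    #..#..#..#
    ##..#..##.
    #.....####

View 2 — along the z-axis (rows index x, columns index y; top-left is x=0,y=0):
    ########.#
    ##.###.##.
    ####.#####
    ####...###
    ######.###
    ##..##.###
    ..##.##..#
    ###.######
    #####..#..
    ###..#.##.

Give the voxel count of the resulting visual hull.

initial block: 10^3 = 1000
carve view 1 (along y, XZ-mask fill 40/100): 400 voxels remain
carve view 2 (along z, XY-mask fill 74/100): 292 voxels remain

|visual hull| = 292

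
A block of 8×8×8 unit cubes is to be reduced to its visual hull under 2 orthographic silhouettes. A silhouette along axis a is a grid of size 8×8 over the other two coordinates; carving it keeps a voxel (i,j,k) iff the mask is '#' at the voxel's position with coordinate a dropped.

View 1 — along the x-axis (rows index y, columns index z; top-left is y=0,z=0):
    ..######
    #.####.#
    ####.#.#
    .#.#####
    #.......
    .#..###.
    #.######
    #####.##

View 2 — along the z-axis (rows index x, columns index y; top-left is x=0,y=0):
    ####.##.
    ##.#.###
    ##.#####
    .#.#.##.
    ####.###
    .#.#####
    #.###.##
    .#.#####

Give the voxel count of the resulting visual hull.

voxel count = 268

before carving: 512 voxels (8×8×8)
carve view 1 (along x, YZ-mask fill 43/64): 344 voxels remain
carve view 2 (along z, XY-mask fill 48/64): 268 voxels remain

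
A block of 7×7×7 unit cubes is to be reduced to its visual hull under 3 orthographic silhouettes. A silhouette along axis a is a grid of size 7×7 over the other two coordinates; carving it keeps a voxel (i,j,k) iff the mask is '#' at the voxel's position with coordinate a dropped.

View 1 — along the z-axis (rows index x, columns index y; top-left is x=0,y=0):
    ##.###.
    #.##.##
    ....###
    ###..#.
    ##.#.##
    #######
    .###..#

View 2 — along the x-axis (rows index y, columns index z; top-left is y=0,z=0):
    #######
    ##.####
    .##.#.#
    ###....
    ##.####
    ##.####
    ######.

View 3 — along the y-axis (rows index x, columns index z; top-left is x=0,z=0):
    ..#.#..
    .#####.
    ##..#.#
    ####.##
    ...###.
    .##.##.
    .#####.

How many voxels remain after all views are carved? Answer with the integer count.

full grid |V| = 343
after view 1 [z-axis, 33 of 49 cells solid] → remaining = 231
after view 2 [x-axis, 38 of 49 cells solid] → remaining = 180
after view 3 [y-axis, 29 of 49 cells solid] → remaining = 103

|visual hull| = 103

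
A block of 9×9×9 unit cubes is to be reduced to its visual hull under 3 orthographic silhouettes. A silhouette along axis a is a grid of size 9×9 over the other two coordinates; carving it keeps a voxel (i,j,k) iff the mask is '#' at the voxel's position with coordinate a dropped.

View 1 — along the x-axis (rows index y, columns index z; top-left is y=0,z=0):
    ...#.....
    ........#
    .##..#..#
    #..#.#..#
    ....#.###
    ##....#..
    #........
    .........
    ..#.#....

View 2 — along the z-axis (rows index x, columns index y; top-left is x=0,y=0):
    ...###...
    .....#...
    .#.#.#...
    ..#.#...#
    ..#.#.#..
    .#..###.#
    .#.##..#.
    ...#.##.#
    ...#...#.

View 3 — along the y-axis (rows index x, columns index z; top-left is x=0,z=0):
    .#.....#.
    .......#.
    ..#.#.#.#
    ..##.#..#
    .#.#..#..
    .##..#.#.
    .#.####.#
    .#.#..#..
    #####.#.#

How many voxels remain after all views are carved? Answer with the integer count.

full grid |V| = 729
after view 1 [x-axis, 20 of 81 cells solid] → remaining = 180
after view 2 [z-axis, 28 of 81 cells solid] → remaining = 75
after view 3 [y-axis, 34 of 81 cells solid] → remaining = 28

28 voxels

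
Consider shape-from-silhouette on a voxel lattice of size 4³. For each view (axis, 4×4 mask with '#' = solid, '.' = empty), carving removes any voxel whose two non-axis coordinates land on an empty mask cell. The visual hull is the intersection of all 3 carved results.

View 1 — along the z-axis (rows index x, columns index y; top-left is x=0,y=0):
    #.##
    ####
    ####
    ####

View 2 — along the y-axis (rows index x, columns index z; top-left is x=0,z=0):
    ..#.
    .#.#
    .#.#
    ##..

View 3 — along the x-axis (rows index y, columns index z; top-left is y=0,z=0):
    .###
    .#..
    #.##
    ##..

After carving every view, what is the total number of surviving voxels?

start: 4×4×4 = 64 voxels
[1] z-view keeps 15 columns → grid now 60
[2] y-view keeps 7 columns → grid now 27
[3] x-view keeps 9 columns → grid now 17

remaining voxels: 17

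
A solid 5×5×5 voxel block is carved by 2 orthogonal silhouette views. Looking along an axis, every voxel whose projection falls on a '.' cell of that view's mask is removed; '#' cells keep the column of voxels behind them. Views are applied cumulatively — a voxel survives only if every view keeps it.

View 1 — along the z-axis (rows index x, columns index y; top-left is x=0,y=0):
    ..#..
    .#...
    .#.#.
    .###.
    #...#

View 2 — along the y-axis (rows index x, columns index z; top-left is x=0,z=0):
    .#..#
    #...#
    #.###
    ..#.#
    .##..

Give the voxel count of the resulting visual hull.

remaining voxels: 22

initial block: 5^3 = 125
[1] z-view keeps 9 columns → grid now 45
[2] y-view keeps 12 columns → grid now 22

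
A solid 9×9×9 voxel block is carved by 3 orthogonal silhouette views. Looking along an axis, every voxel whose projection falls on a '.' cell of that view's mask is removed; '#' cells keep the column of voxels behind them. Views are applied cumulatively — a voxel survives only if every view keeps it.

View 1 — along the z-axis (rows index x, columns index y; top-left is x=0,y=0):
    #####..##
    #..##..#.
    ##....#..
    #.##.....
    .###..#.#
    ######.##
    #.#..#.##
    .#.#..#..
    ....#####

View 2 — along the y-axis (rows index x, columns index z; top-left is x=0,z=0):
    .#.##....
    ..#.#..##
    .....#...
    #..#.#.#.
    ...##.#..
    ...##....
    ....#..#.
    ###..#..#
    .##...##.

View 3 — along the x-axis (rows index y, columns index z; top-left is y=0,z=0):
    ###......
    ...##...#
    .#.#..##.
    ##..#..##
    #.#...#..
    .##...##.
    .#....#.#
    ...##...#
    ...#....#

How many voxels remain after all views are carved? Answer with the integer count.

remaining voxels: 53

start: 9×9×9 = 729 voxels
carve view 1 (along z, XY-mask fill 43/81): 387 voxels remain
carve view 2 (along y, XZ-mask fill 28/81): 128 voxels remain
carve view 3 (along x, YZ-mask fill 30/81): 53 voxels remain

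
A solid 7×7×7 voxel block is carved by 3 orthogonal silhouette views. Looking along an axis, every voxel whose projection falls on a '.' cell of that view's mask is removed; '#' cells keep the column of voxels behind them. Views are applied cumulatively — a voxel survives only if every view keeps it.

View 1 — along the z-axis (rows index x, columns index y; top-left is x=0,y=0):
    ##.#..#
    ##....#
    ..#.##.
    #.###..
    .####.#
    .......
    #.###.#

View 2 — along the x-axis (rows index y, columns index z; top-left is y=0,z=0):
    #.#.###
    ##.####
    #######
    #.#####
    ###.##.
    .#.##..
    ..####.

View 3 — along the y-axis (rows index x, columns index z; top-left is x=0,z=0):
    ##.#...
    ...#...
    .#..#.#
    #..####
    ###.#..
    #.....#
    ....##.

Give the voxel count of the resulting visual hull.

start: 7×7×7 = 343 voxels
[1] z-view keeps 24 columns → grid now 168
[2] x-view keeps 36 columns → grid now 129
[3] y-view keeps 20 columns → grid now 59

|visual hull| = 59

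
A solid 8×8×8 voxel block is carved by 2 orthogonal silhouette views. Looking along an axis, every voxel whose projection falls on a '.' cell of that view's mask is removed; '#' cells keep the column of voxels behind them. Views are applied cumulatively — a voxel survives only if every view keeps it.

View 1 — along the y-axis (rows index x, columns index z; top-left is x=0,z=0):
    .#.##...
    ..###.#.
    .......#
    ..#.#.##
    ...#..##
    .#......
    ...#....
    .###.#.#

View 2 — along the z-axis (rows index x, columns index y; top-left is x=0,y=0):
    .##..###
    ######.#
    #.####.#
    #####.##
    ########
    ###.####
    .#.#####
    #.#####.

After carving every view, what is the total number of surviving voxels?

voxel count = 144

initial block: 8^3 = 512
V1 y: intersect with XZ mask (22 set) -- 176 left
V2 z: intersect with XY mask (52 set) -- 144 left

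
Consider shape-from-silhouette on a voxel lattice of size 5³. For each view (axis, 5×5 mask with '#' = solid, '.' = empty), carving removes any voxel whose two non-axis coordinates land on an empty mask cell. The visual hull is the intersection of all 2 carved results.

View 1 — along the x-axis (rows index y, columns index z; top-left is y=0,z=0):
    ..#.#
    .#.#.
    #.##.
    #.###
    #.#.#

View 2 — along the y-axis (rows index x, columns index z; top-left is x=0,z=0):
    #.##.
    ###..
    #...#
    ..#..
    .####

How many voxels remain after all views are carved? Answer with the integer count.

start: 5×5×5 = 125 voxels
after view 1 [x-axis, 14 of 25 cells solid] → remaining = 70
after view 2 [y-axis, 13 of 25 cells solid] → remaining = 39

remaining voxels: 39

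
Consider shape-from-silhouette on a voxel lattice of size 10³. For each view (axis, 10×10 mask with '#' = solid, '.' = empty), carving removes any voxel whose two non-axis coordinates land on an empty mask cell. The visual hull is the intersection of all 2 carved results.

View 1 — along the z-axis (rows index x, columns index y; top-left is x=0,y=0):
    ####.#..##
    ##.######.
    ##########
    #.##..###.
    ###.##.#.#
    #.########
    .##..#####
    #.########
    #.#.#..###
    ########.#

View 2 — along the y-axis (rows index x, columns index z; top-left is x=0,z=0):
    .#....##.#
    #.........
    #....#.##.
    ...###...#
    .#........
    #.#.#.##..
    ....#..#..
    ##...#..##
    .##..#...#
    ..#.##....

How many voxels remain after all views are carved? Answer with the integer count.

262 voxels

start: 10×10×10 = 1000 voxels
  1. axis=2 (XY plane), |mask|=78  ⇒  voxels=780
  2. axis=1 (XZ plane), |mask|=33  ⇒  voxels=262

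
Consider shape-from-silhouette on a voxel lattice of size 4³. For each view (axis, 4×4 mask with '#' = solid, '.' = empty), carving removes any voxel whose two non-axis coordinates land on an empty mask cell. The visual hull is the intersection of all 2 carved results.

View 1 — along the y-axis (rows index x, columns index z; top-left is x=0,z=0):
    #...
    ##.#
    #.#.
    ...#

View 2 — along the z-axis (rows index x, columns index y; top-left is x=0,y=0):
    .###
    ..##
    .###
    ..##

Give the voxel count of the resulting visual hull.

17 voxels

initial block: 4^3 = 64
carve view 1 (along y, XZ-mask fill 7/16): 28 voxels remain
carve view 2 (along z, XY-mask fill 10/16): 17 voxels remain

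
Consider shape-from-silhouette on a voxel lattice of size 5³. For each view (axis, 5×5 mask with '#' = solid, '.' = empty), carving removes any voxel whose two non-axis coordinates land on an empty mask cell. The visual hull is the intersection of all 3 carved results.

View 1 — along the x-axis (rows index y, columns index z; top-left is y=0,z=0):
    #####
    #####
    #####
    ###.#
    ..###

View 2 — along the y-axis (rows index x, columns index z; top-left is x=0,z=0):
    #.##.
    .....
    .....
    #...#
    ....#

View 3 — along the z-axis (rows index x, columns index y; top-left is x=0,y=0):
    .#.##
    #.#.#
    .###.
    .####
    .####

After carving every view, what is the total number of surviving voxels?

before carving: 125 voxels (5×5×5)
after view 1 [x-axis, 22 of 25 cells solid] → remaining = 110
after view 2 [y-axis, 6 of 25 cells solid] → remaining = 27
after view 3 [z-axis, 17 of 25 cells solid] → remaining = 18

voxel count = 18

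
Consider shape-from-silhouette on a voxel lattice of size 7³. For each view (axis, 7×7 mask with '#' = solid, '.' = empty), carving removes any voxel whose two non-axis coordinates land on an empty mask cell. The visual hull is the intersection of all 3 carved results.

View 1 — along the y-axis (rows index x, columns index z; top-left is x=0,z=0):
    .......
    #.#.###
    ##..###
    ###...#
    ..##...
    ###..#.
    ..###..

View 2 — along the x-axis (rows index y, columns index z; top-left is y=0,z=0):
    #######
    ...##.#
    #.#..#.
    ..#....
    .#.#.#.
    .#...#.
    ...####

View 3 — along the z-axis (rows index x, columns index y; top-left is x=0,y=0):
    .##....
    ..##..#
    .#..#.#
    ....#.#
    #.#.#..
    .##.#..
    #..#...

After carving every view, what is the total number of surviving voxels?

|visual hull| = 29

initial block: 7^3 = 343
  1. axis=1 (XZ plane), |mask|=23  ⇒  voxels=161
  2. axis=0 (YZ plane), |mask|=23  ⇒  voxels=73
  3. axis=2 (XY plane), |mask|=18  ⇒  voxels=29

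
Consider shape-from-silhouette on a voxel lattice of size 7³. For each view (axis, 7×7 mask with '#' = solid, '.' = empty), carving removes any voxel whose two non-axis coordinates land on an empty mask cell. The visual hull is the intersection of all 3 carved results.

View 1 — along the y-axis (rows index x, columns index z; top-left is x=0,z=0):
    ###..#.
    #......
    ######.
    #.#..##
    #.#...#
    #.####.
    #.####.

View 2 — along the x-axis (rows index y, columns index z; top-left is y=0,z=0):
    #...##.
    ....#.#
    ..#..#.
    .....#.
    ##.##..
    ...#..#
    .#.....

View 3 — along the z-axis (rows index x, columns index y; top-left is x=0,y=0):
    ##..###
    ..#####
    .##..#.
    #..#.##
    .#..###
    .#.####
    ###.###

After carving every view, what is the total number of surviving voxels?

initial block: 7^3 = 343
[1] y-view keeps 28 columns → grid now 196
[2] x-view keeps 15 columns → grid now 58
[3] z-view keeps 32 columns → grid now 33

remaining voxels: 33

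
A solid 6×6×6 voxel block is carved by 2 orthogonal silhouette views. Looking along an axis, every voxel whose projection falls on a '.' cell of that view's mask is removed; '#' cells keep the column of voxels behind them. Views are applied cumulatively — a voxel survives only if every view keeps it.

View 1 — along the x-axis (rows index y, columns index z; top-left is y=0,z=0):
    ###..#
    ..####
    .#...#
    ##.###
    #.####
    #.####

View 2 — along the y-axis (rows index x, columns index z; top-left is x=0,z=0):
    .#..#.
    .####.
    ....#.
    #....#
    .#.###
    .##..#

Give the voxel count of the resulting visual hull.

remaining voxels: 66

before carving: 216 voxels (6×6×6)
V1 x: intersect with YZ mask (25 set) -- 150 left
V2 y: intersect with XZ mask (16 set) -- 66 left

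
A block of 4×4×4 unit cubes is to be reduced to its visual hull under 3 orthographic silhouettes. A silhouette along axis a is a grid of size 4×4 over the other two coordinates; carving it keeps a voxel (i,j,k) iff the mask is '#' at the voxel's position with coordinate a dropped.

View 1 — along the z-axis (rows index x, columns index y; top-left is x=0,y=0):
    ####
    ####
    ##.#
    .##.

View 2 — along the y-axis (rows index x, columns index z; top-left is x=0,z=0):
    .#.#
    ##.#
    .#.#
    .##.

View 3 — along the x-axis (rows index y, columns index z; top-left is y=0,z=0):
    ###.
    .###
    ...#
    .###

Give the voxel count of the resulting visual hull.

20 voxels

full grid |V| = 64
after view 1 [z-axis, 13 of 16 cells solid] → remaining = 52
after view 2 [y-axis, 9 of 16 cells solid] → remaining = 30
after view 3 [x-axis, 10 of 16 cells solid] → remaining = 20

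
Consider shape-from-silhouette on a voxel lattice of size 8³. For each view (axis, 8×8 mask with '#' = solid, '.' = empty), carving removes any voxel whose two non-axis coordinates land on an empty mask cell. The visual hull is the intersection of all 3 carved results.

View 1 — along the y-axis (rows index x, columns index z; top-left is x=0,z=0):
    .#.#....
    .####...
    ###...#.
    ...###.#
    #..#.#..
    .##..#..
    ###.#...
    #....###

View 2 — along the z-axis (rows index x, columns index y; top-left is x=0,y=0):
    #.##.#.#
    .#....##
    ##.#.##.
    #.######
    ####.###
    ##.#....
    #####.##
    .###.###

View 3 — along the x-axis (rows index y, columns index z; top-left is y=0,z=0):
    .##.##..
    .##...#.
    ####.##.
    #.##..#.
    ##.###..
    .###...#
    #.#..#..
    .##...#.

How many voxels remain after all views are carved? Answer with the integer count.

initial block: 8^3 = 512
V1 y: intersect with XZ mask (28 set) -- 224 left
V2 z: intersect with XY mask (43 set) -- 152 left
V3 x: intersect with YZ mask (32 set) -- 77 left

remaining voxels: 77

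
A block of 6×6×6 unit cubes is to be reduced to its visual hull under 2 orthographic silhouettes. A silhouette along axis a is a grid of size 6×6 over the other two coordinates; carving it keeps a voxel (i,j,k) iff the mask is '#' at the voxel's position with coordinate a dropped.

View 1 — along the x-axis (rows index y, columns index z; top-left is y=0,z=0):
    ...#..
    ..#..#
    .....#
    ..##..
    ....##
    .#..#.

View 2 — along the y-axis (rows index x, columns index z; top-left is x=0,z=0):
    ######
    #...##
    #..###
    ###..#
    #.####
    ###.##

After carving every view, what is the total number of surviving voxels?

|visual hull| = 45

before carving: 216 voxels (6×6×6)
[1] x-view keeps 10 columns → grid now 60
[2] y-view keeps 27 columns → grid now 45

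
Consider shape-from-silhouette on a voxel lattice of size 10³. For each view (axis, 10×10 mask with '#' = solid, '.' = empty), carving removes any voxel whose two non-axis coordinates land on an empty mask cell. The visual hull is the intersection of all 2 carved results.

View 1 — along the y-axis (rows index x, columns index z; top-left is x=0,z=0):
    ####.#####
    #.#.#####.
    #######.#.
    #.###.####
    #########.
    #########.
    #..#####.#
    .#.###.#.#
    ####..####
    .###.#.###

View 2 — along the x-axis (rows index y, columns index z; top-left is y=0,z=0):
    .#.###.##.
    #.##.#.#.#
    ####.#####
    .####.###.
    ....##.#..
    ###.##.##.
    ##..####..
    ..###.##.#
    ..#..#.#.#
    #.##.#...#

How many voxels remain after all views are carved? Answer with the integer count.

initial block: 10^3 = 1000
carve view 1 (along y, XZ-mask fill 78/100): 780 voxels remain
carve view 2 (along x, YZ-mask fill 59/100): 466 voxels remain

466 voxels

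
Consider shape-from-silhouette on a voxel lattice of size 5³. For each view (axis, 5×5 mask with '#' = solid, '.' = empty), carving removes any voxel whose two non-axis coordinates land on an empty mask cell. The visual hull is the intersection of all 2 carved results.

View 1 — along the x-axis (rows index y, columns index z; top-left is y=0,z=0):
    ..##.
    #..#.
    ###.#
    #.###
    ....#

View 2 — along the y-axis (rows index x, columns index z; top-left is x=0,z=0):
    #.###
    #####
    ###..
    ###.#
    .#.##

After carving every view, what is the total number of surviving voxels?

|visual hull| = 49

before carving: 125 voxels (5×5×5)
step 1: project along x, AND mask (13/25) → |grid| = 65
step 2: project along y, AND mask (19/25) → |grid| = 49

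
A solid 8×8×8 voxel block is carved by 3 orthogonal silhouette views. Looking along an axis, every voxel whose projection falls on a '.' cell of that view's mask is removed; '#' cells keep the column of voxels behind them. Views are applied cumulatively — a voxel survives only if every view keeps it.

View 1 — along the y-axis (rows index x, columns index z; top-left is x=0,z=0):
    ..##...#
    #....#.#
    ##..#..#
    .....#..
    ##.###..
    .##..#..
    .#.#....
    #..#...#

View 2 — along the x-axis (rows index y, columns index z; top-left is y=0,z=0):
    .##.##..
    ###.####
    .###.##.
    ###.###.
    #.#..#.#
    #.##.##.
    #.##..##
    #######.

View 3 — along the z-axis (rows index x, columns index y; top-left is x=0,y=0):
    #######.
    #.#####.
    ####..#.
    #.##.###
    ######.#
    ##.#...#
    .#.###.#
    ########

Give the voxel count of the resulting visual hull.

|visual hull| = 95

initial block: 8^3 = 512
[1] y-view keeps 24 columns → grid now 192
[2] x-view keeps 43 columns → grid now 124
[3] z-view keeps 48 columns → grid now 95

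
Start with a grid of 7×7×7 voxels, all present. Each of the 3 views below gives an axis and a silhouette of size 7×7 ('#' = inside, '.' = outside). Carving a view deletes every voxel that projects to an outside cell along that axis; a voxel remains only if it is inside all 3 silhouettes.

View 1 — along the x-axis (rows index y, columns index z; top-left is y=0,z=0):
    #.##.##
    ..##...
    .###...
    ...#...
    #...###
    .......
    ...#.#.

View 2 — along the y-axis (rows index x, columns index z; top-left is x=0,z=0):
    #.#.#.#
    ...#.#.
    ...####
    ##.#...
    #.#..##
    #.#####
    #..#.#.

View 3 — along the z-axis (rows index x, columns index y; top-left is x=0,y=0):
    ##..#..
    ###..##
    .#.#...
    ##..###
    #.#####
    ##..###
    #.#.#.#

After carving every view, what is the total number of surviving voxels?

voxel count = 50

full grid |V| = 343
[1] x-view keeps 17 columns → grid now 119
[2] y-view keeps 26 columns → grid now 71
[3] z-view keeps 30 columns → grid now 50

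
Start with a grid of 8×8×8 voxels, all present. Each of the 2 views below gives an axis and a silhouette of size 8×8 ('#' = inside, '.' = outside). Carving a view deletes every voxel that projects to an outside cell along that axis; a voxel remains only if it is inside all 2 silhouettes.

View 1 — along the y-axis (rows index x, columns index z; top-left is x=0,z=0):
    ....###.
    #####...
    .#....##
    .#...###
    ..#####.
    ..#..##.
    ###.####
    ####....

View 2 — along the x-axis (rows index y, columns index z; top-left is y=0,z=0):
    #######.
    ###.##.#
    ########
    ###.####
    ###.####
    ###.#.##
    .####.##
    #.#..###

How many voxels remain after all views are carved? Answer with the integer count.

initial block: 8^3 = 512
after view 1 [y-axis, 34 of 64 cells solid] → remaining = 272
after view 2 [x-axis, 52 of 64 cells solid] → remaining = 226

voxel count = 226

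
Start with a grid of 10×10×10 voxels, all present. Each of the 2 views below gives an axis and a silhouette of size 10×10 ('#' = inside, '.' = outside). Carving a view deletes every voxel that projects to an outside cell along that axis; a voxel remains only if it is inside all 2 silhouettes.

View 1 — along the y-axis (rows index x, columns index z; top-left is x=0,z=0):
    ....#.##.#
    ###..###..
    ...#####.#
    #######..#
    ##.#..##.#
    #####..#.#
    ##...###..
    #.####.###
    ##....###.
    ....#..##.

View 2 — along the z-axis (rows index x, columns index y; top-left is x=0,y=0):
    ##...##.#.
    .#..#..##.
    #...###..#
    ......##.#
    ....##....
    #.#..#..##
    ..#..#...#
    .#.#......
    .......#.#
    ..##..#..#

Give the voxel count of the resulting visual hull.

start: 10×10×10 = 1000 voxels
step 1: project along y, AND mask (58/100) → |grid| = 580
step 2: project along z, AND mask (35/100) → |grid| = 198

198 voxels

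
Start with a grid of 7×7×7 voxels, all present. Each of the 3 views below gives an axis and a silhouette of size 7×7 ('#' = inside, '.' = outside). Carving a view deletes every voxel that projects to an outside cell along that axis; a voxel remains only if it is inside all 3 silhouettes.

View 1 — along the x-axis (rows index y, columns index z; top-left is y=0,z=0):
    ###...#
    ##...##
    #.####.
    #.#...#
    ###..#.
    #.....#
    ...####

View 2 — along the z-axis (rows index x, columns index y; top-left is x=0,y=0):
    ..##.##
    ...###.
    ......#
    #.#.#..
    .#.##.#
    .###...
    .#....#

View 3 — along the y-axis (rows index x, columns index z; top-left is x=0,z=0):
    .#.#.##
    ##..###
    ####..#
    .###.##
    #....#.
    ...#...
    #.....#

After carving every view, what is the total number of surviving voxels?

start: 7×7×7 = 343 voxels
step 1: project along x, AND mask (26/49) → |grid| = 182
step 2: project along z, AND mask (20/49) → |grid| = 75
step 3: project along y, AND mask (24/49) → |grid| = 35

voxel count = 35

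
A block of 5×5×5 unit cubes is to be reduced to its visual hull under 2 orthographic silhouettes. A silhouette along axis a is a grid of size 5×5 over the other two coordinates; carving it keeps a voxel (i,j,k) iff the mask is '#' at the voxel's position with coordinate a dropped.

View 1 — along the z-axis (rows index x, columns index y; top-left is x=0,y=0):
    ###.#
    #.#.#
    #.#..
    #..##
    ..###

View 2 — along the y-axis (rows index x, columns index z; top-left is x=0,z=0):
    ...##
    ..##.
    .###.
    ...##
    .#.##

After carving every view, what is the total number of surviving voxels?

35 voxels

before carving: 125 voxels (5×5×5)
V1 z: intersect with XY mask (15 set) -- 75 left
V2 y: intersect with XZ mask (12 set) -- 35 left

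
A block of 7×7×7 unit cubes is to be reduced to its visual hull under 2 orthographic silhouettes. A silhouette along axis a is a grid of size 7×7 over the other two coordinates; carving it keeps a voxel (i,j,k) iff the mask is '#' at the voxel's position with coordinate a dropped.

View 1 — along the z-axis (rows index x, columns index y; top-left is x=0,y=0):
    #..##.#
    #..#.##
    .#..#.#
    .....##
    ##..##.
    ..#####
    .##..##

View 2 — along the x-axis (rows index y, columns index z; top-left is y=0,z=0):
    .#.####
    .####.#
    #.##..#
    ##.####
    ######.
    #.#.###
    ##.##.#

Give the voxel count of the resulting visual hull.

|visual hull| = 135

before carving: 343 voxels (7×7×7)
after view 1 [z-axis, 26 of 49 cells solid] → remaining = 182
after view 2 [x-axis, 36 of 49 cells solid] → remaining = 135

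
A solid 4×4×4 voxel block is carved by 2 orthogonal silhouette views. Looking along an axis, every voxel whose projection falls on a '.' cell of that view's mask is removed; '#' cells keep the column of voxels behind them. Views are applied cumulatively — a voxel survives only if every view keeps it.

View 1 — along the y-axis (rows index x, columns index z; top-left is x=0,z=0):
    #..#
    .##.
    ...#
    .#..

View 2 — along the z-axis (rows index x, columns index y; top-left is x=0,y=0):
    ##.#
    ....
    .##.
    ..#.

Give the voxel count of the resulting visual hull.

9 voxels

initial block: 4^3 = 64
[1] y-view keeps 6 columns → grid now 24
[2] z-view keeps 6 columns → grid now 9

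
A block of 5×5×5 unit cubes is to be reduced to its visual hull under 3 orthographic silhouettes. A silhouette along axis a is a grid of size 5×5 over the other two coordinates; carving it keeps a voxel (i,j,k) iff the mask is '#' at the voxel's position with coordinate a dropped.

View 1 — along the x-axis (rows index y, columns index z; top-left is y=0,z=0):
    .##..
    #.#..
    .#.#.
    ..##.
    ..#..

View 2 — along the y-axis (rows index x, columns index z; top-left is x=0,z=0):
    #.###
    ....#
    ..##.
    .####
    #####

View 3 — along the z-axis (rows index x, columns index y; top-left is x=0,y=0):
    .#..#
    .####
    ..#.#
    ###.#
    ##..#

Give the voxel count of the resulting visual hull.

16 voxels

full grid |V| = 125
V1 x: intersect with YZ mask (9 set) -- 45 left
V2 y: intersect with XZ mask (16 set) -- 30 left
V3 z: intersect with XY mask (15 set) -- 16 left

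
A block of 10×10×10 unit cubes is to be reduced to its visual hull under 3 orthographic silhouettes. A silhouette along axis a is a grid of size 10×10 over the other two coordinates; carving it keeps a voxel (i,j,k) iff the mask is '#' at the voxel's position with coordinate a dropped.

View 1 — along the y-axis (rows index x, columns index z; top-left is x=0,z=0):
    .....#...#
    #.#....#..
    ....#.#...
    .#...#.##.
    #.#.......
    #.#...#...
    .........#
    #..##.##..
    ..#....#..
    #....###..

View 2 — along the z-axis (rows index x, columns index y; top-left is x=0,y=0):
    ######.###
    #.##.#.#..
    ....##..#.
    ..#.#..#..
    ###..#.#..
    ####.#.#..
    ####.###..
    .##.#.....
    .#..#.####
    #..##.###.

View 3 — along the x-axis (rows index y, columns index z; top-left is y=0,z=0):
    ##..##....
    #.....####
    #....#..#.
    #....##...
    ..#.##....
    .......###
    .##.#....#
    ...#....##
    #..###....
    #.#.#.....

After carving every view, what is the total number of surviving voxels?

before carving: 1000 voxels (10×10×10)
V1 y: intersect with XZ mask (28 set) -- 280 left
V2 z: intersect with XY mask (53 set) -- 137 left
V3 x: intersect with YZ mask (35 set) -- 48 left

remaining voxels: 48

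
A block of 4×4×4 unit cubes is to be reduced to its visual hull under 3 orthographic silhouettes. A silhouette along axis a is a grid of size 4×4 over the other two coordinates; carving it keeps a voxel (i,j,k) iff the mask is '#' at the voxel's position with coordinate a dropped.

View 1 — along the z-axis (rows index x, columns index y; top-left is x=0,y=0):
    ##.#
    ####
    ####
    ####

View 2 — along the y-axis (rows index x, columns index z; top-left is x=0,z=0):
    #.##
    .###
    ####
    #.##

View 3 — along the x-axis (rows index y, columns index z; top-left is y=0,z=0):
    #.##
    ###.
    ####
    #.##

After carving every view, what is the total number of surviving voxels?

voxel count = 41

before carving: 64 voxels (4×4×4)
[1] z-view keeps 15 columns → grid now 60
[2] y-view keeps 13 columns → grid now 49
[3] x-view keeps 13 columns → grid now 41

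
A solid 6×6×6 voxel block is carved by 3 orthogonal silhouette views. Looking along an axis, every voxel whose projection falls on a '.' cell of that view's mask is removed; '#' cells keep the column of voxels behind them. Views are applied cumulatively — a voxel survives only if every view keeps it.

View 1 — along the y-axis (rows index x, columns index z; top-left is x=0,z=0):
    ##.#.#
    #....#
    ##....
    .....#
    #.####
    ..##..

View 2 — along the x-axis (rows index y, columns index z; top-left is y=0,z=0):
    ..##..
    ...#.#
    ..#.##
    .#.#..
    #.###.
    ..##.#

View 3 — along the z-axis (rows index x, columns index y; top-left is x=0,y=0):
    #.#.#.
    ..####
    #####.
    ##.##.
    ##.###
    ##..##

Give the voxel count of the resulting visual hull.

before carving: 216 voxels (6×6×6)
step 1: project along y, AND mask (16/36) → |grid| = 96
step 2: project along x, AND mask (16/36) → |grid| = 43
step 3: project along z, AND mask (25/36) → |grid| = 29

voxel count = 29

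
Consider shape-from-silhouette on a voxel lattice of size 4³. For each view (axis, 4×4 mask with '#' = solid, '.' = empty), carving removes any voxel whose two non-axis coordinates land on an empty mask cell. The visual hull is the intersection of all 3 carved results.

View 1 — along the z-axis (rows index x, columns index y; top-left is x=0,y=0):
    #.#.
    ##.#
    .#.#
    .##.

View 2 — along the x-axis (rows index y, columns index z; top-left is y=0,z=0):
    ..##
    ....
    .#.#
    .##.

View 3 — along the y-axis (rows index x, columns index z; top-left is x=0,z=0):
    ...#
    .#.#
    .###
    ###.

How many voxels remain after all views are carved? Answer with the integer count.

before carving: 64 voxels (4×4×4)
after view 1 [z-axis, 9 of 16 cells solid] → remaining = 36
after view 2 [x-axis, 6 of 16 cells solid] → remaining = 12
after view 3 [y-axis, 9 of 16 cells solid] → remaining = 7

|visual hull| = 7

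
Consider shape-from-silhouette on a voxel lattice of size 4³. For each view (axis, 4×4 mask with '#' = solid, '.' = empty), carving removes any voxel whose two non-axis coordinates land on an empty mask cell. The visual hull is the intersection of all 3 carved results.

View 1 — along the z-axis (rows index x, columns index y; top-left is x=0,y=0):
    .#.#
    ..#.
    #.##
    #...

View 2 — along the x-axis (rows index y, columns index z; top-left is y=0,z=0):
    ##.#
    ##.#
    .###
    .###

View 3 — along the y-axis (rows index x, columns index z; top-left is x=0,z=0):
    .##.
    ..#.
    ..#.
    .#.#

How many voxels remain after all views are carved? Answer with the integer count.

full grid |V| = 64
after view 1 [z-axis, 7 of 16 cells solid] → remaining = 28
after view 2 [x-axis, 12 of 16 cells solid] → remaining = 21
after view 3 [y-axis, 6 of 16 cells solid] → remaining = 8

voxel count = 8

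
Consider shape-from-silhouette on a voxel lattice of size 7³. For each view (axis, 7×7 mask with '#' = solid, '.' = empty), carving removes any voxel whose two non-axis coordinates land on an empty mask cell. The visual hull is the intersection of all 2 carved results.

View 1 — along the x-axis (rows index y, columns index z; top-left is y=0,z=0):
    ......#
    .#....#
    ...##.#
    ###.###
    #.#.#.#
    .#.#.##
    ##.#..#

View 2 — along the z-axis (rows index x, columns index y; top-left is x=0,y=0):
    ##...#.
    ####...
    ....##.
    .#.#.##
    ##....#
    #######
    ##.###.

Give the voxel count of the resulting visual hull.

start: 7×7×7 = 343 voxels
after view 1 [x-axis, 24 of 49 cells solid] → remaining = 168
after view 2 [z-axis, 28 of 49 cells solid] → remaining = 91

|visual hull| = 91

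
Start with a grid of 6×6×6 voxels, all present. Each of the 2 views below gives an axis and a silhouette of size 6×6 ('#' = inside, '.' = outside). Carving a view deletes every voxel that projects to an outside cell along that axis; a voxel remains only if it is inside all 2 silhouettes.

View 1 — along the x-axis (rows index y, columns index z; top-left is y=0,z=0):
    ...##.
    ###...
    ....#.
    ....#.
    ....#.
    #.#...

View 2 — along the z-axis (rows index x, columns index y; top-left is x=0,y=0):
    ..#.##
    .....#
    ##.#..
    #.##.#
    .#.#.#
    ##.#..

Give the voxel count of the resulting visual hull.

full grid |V| = 216
  1. axis=0 (YZ plane), |mask|=10  ⇒  voxels=60
  2. axis=2 (XY plane), |mask|=17  ⇒  voxels=30

remaining voxels: 30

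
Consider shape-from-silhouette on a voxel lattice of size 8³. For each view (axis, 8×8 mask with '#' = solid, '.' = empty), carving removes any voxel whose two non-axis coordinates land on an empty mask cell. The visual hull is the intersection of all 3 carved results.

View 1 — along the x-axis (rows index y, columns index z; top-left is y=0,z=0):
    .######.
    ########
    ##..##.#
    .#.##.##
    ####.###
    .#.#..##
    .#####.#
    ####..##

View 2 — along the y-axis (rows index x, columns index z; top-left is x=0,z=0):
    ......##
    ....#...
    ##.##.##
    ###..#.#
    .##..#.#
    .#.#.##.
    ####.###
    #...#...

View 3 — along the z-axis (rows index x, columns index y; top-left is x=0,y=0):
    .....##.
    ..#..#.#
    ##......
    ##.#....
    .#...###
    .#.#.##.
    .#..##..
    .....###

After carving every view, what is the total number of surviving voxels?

initial block: 8^3 = 512
V1 x: intersect with YZ mask (47 set) -- 376 left
V2 y: intersect with XZ mask (31 set) -- 186 left
V3 z: intersect with XY mask (24 set) -- 70 left

remaining voxels: 70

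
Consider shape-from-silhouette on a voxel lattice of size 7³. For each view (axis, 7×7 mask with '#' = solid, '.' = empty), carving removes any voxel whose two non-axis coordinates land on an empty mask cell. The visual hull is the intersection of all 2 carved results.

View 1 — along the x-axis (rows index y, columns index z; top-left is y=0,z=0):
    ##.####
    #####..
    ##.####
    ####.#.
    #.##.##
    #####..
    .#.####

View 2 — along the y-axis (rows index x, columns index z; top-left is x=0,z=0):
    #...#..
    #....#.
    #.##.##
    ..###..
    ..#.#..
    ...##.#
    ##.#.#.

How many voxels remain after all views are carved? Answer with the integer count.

before carving: 343 voxels (7×7×7)
V1 x: intersect with YZ mask (37 set) -- 259 left
V2 y: intersect with XZ mask (21 set) -- 113 left

remaining voxels: 113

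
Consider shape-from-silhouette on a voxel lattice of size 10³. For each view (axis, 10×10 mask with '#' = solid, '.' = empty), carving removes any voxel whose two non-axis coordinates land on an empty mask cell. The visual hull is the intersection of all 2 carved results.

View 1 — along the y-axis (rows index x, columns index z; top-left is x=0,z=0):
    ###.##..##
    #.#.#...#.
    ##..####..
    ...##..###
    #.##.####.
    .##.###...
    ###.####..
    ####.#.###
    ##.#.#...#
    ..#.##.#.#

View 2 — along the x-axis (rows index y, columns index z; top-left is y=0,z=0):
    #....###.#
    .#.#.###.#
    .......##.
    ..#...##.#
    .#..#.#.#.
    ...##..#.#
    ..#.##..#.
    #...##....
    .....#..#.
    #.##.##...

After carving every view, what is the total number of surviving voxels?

|visual hull| = 232

full grid |V| = 1000
step 1: project along y, AND mask (59/100) → |grid| = 590
step 2: project along x, AND mask (39/100) → |grid| = 232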